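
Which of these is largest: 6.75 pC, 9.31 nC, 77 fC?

9.31 nC

6.75 pC = 0.00000000000675 C
9.31 nC = 0.00000000931 C
77 fC = 0.000000000000077 C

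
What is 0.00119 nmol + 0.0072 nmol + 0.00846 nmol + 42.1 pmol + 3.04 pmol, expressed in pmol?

61.99 pmol

In pmol:
  0.00119 nmol = 0.00119e3 pmol = 1.19
  0.0072 nmol = 0.0072e3 pmol = 7.2
  0.00846 nmol = 0.00846e3 pmol = 8.46
  42.1 pmol → 42.1
  3.04 pmol → 3.04
Sum: 1.19 + 7.2 + 8.46 + 42.1 + 3.04 = 61.99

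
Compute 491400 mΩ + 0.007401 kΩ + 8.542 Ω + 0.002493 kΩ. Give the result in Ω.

In Ω:
  491400 mΩ = 491400 × 10^-3 Ω = 491.4
  0.007401 kΩ = 0.007401 × 10^3 Ω = 7.401
  8.542 Ω → 8.542
  0.002493 kΩ = 0.002493 × 10^3 Ω = 2.493
Sum: 491.4 + 7.401 + 8.542 + 2.493 = 509.836

509.836 Ω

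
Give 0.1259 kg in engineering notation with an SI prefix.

= 125.9 g; mantissa already in [1, 1000).

125.9 g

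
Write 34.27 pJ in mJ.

pico = 10^-12, milli = 10^-3; factor is 10^-9.
34.27 × 10^-9 = 0.00000003427

0.00000003427 mJ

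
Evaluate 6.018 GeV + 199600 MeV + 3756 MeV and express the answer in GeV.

In GeV:
  6.018 GeV → 6.018
  199600 MeV = 199600 × 10⁻³ GeV = 199.6
  3756 MeV = 3756 × 10⁻³ GeV = 3.756
Sum: 6.018 + 199.6 + 3.756 = 209.374

209.374 GeV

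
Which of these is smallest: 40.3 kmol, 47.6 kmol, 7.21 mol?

7.21 mol

40.3 kmol = 40300 mol
47.6 kmol = 47600 mol
7.21 mol = 7.21 mol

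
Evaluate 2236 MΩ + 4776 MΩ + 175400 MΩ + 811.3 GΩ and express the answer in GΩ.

993.712 GΩ

In GΩ:
  2236 MΩ = 2236 × 10⁻³ GΩ = 2.236
  4776 MΩ = 4776 × 10⁻³ GΩ = 4.776
  175400 MΩ = 175400 × 10⁻³ GΩ = 175.4
  811.3 GΩ → 811.3
Sum: 2.236 + 4.776 + 175.4 + 811.3 = 993.712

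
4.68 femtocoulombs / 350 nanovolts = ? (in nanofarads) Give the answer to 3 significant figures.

13.4 nanofarads

(4.68 × 10^-15) / (350 × 10^-9) = 0.013371 × 10^-6 F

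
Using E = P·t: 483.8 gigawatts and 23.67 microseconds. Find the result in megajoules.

11.451546 megajoules

483.8 × 10⁹ × 23.67 × 10⁻⁶ = 11451.546 × 10³ J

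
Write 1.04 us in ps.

1040000 ps

micro = 10^-6, pico = 10^-12; factor is 10^6.
1.04 × 10^6 = 1040000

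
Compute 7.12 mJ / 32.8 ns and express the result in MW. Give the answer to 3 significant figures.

(7.12 × 10⁻³) / (32.8 × 10⁻⁹) = 0.21707 × 10⁶ W

0.217 MW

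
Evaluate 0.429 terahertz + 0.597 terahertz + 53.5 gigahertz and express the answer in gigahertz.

1079.5 gigahertz

In gigahertz:
  0.429 terahertz = 0.429e3 gigahertz = 429
  0.597 terahertz = 0.597e3 gigahertz = 597
  53.5 gigahertz → 53.5
Sum: 429 + 597 + 53.5 = 1079.5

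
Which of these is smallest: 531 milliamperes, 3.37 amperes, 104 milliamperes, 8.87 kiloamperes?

531 milliamperes = 0.531 amperes
3.37 amperes = 3.37 amperes
104 milliamperes = 0.104 amperes
8.87 kiloamperes = 8870 amperes

104 milliamperes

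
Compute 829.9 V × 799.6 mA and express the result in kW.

829.9 × 799.6 × 10⁻³ = 663588.04 × 10⁻³ W

0.66358804 kW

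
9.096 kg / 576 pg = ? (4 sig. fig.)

15790000000000

(9.096 × 10³) / (576 × 10⁻¹²) = 0.015792 × 10¹⁵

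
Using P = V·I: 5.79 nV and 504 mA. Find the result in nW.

5.79 × 10^-9 × 504 × 10^-3 = 2918.16 × 10^-12 W

2.91816 nW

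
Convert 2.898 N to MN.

(no prefix) = 10⁰, mega = 10⁶; factor is 10⁻⁶.
2.898 × 10⁻⁶ = 0.000002898

0.000002898 MN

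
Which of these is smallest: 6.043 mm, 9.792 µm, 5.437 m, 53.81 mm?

9.792 µm

6.043 mm = 0.006043 m
9.792 µm = 0.000009792 m
5.437 m = 5.437 m
53.81 mm = 0.05381 m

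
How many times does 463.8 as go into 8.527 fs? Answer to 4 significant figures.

(8.527 × 10⁻¹⁵) / (463.8 × 10⁻¹⁸) = 0.018385 × 10³

18.39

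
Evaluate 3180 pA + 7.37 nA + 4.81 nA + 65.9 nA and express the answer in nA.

In nA:
  3180 pA = 3180 × 10⁻³ nA = 3.18
  7.37 nA → 7.37
  4.81 nA → 4.81
  65.9 nA → 65.9
Sum: 3.18 + 7.37 + 4.81 + 65.9 = 81.26

81.26 nA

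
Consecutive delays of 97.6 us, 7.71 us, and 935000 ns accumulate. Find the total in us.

1040.31 us

In us:
  97.6 us → 97.6
  7.71 us → 7.71
  935000 ns = 935000e-3 us = 935
Sum: 97.6 + 7.71 + 935 = 1040.31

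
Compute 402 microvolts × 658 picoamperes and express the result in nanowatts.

402 × 10^-6 × 658 × 10^-12 = 264516 × 10^-18 W

0.000264516 nanowatts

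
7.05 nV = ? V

nano = 10⁻⁹, (no prefix) = 10⁰; factor is 10⁻⁹.
7.05 × 10⁻⁹ = 0.00000000705

0.00000000705 V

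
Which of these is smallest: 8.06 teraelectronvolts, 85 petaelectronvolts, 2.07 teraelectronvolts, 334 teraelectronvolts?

2.07 teraelectronvolts

8.06 teraelectronvolts = 8060000000000 electronvolts
85 petaelectronvolts = 85000000000000000 electronvolts
2.07 teraelectronvolts = 2070000000000 electronvolts
334 teraelectronvolts = 334000000000000 electronvolts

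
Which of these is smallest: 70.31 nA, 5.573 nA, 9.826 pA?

9.826 pA

70.31 nA = 0.00000007031 A
5.573 nA = 0.000000005573 A
9.826 pA = 0.000000000009826 A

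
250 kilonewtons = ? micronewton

250000000000 micronewtons

kilo = 10^3, micro = 10^-6; factor is 10^9.
250 × 10^9 = 250000000000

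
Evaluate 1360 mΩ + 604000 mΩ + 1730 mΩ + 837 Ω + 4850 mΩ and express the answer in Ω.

1448.94 Ω

In Ω:
  1360 mΩ = 1360 × 10^-3 Ω = 1.36
  604000 mΩ = 604000 × 10^-3 Ω = 604
  1730 mΩ = 1730 × 10^-3 Ω = 1.73
  837 Ω → 837
  4850 mΩ = 4850 × 10^-3 Ω = 4.85
Sum: 1.36 + 604 + 1.73 + 837 + 4.85 = 1448.94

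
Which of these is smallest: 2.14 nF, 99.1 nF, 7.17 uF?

2.14 nF

2.14 nF = 0.00000000214 F
99.1 nF = 0.0000000991 F
7.17 uF = 0.00000717 F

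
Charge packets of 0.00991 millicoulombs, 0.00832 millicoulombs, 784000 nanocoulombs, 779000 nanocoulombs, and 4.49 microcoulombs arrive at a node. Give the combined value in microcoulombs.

1585.72 microcoulombs

In microcoulombs:
  0.00991 millicoulombs = 0.00991e3 microcoulombs = 9.91
  0.00832 millicoulombs = 0.00832e3 microcoulombs = 8.32
  784000 nanocoulombs = 784000e-3 microcoulombs = 784
  779000 nanocoulombs = 779000e-3 microcoulombs = 779
  4.49 microcoulombs → 4.49
Sum: 9.91 + 8.32 + 784 + 779 + 4.49 = 1585.72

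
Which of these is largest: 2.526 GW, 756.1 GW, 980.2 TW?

980.2 TW

2.526 GW = 2526000000 W
756.1 GW = 756100000000 W
980.2 TW = 980200000000000 W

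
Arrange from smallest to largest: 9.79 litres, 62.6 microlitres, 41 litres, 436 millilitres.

9.79 litres = 9.79 litres
62.6 microlitres = 0.0000626 litres
41 litres = 41 litres
436 millilitres = 0.436 litres

62.6 microlitres < 436 millilitres < 9.79 litres < 41 litres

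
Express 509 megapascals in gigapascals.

0.509 gigapascals

mega = 10⁶, giga = 10⁹; factor is 10⁻³.
509 × 10⁻³ = 0.509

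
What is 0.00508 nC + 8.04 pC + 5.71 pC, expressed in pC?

In pC:
  0.00508 nC = 0.00508e3 pC = 5.08
  8.04 pC → 8.04
  5.71 pC → 5.71
Sum: 5.08 + 8.04 + 5.71 = 18.83

18.83 pC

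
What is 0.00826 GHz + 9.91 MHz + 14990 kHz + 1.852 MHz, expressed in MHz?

In MHz:
  0.00826 GHz = 0.00826e3 MHz = 8.26
  9.91 MHz → 9.91
  14990 kHz = 14990e-3 MHz = 14.99
  1.852 MHz → 1.852
Sum: 8.26 + 9.91 + 14.99 + 1.852 = 35.012

35.012 MHz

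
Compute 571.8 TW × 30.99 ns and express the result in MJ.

17.720082 MJ

571.8 × 10¹² × 30.99 × 10⁻⁹ = 17720.082 × 10³ J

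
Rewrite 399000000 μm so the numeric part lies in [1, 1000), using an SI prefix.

= 399 m; mantissa already in [1, 1000).

399 m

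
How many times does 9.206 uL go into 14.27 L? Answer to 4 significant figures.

1550000

(14.27) / (9.206e-6) = 1.5501e6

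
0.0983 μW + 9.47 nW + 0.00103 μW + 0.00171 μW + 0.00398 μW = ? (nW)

114.49 nW

In nW:
  0.0983 μW = 0.0983 × 10³ nW = 98.3
  9.47 nW → 9.47
  0.00103 μW = 0.00103 × 10³ nW = 1.03
  0.00171 μW = 0.00171 × 10³ nW = 1.71
  0.00398 μW = 0.00398 × 10³ nW = 3.98
Sum: 98.3 + 9.47 + 1.03 + 1.71 + 3.98 = 114.49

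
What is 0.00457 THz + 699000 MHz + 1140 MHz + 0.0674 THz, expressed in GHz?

772.11 GHz

In GHz:
  0.00457 THz = 0.00457 × 10³ GHz = 4.57
  699000 MHz = 699000 × 10⁻³ GHz = 699
  1140 MHz = 1140 × 10⁻³ GHz = 1.14
  0.0674 THz = 0.0674 × 10³ GHz = 67.4
Sum: 4.57 + 699 + 1.14 + 67.4 = 772.11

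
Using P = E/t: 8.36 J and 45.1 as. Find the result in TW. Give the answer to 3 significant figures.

185000 TW

(8.36) / (45.1 × 10⁻¹⁸) = 0.18537 × 10¹⁸ W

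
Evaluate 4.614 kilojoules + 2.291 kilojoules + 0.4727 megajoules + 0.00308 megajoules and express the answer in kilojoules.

In kilojoules:
  4.614 kilojoules → 4.614
  2.291 kilojoules → 2.291
  0.4727 megajoules = 0.4727e3 kilojoules = 472.7
  0.00308 megajoules = 0.00308e3 kilojoules = 3.08
Sum: 4.614 + 2.291 + 472.7 + 3.08 = 482.685

482.685 kilojoules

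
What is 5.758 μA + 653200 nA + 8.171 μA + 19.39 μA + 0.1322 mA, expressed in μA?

818.719 μA

In μA:
  5.758 μA → 5.758
  653200 nA = 653200 × 10^-3 μA = 653.2
  8.171 μA → 8.171
  19.39 μA → 19.39
  0.1322 mA = 0.1322 × 10^3 μA = 132.2
Sum: 5.758 + 653.2 + 8.171 + 19.39 + 132.2 = 818.719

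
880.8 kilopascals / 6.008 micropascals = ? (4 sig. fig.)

146600000000

(880.8 × 10^3) / (6.008 × 10^-6) = 146.6 × 10^9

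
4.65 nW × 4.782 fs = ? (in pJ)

4.65e-9 × 4.782e-15 = 22.2363e-24 J

0.0000000000222363 pJ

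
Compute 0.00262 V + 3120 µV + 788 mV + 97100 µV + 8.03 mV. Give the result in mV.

898.87 mV

In mV:
  0.00262 V = 0.00262e3 mV = 2.62
  3120 µV = 3120e-3 mV = 3.12
  788 mV → 788
  97100 µV = 97100e-3 mV = 97.1
  8.03 mV → 8.03
Sum: 2.62 + 3.12 + 788 + 97.1 + 8.03 = 898.87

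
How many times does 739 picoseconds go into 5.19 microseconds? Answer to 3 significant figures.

(5.19 × 10^-6) / (739 × 10^-12) = 0.007023 × 10^6

7020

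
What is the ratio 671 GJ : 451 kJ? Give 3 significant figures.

1490000

(671e9) / (451e3) = 1.488e6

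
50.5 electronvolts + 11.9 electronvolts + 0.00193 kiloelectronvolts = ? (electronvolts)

64.33 electronvolts

In electronvolts:
  50.5 electronvolts → 50.5
  11.9 electronvolts → 11.9
  0.00193 kiloelectronvolts = 0.00193 × 10^3 electronvolts = 1.93
Sum: 50.5 + 11.9 + 1.93 = 64.33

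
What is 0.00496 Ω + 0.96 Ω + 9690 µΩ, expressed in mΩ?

In mΩ:
  0.00496 Ω = 0.00496e3 mΩ = 4.96
  0.96 Ω = 0.96e3 mΩ = 960
  9690 µΩ = 9690e-3 mΩ = 9.69
Sum: 4.96 + 960 + 9.69 = 974.65

974.65 mΩ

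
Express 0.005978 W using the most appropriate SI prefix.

= 5.978 × 10⁻³ W; 10⁻³ is milli.

5.978 mW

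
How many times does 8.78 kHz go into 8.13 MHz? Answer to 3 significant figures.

926

(8.13 × 10^6) / (8.78 × 10^3) = 0.926 × 10^3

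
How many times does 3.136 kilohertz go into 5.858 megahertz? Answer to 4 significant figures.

(5.858 × 10^6) / (3.136 × 10^3) = 1.868 × 10^3

1868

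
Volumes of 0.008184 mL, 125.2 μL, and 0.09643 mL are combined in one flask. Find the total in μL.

229.814 μL

In μL:
  0.008184 mL = 0.008184e3 μL = 8.184
  125.2 μL → 125.2
  0.09643 mL = 0.09643e3 μL = 96.43
Sum: 8.184 + 125.2 + 96.43 = 229.814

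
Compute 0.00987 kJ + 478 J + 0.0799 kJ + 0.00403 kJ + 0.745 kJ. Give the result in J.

In J:
  0.00987 kJ = 0.00987 × 10^3 J = 9.87
  478 J → 478
  0.0799 kJ = 0.0799 × 10^3 J = 79.9
  0.00403 kJ = 0.00403 × 10^3 J = 4.03
  0.745 kJ = 0.745 × 10^3 J = 745
Sum: 9.87 + 478 + 79.9 + 4.03 + 745 = 1316.8

1316.8 J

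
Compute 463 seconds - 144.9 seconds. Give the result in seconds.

In seconds:
  463 seconds → 463
  144.9 seconds → 144.9
Difference: 463 - 144.9 = 318.1

318.1 seconds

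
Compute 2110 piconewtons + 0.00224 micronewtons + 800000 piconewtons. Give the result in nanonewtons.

804.35 nanonewtons

In nanonewtons:
  2110 piconewtons = 2110 × 10^-3 nanonewtons = 2.11
  0.00224 micronewtons = 0.00224 × 10^3 nanonewtons = 2.24
  800000 piconewtons = 800000 × 10^-3 nanonewtons = 800
Sum: 2.11 + 2.24 + 800 = 804.35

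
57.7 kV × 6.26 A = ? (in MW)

0.361202 MW

57.7e3 × 6.26 = 361.202e3 W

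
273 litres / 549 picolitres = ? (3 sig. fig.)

497000000000

(273) / (549 × 10^-12) = 0.4973 × 10^12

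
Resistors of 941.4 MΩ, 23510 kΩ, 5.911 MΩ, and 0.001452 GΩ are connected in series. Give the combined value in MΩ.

972.273 MΩ

In MΩ:
  941.4 MΩ → 941.4
  23510 kΩ = 23510e-3 MΩ = 23.51
  5.911 MΩ → 5.911
  0.001452 GΩ = 0.001452e3 MΩ = 1.452
Sum: 941.4 + 23.51 + 5.911 + 1.452 = 972.273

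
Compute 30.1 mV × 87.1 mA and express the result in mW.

2.62171 mW

30.1 × 10⁻³ × 87.1 × 10⁻³ = 2621.71 × 10⁻⁶ W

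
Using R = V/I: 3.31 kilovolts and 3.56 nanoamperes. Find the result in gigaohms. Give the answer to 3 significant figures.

(3.31 × 10^3) / (3.56 × 10^-9) = 0.92978 × 10^12 Ω

930 gigaohms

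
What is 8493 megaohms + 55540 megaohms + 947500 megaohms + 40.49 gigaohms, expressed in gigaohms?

In gigaohms:
  8493 megaohms = 8493e-3 gigaohms = 8.493
  55540 megaohms = 55540e-3 gigaohms = 55.54
  947500 megaohms = 947500e-3 gigaohms = 947.5
  40.49 gigaohms → 40.49
Sum: 8.493 + 55.54 + 947.5 + 40.49 = 1052.023

1052.023 gigaohms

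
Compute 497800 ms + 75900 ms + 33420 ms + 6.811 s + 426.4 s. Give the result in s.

1040.331 s

In s:
  497800 ms = 497800 × 10⁻³ s = 497.8
  75900 ms = 75900 × 10⁻³ s = 75.9
  33420 ms = 33420 × 10⁻³ s = 33.42
  6.811 s → 6.811
  426.4 s → 426.4
Sum: 497.8 + 75.9 + 33.42 + 6.811 + 426.4 = 1040.331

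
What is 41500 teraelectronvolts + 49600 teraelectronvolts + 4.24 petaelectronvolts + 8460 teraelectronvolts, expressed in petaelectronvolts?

103.8 petaelectronvolts

In petaelectronvolts:
  41500 teraelectronvolts = 41500 × 10^-3 petaelectronvolts = 41.5
  49600 teraelectronvolts = 49600 × 10^-3 petaelectronvolts = 49.6
  4.24 petaelectronvolts → 4.24
  8460 teraelectronvolts = 8460 × 10^-3 petaelectronvolts = 8.46
Sum: 41.5 + 49.6 + 4.24 + 8.46 = 103.8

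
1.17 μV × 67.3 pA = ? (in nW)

0.000000078741 nW

1.17 × 10^-6 × 67.3 × 10^-12 = 78.741 × 10^-18 W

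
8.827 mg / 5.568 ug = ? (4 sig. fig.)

1585

(8.827 × 10^-3) / (5.568 × 10^-6) = 1.5853 × 10^3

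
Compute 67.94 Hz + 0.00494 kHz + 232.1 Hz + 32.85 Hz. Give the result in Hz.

In Hz:
  67.94 Hz → 67.94
  0.00494 kHz = 0.00494e3 Hz = 4.94
  232.1 Hz → 232.1
  32.85 Hz → 32.85
Sum: 67.94 + 4.94 + 232.1 + 32.85 = 337.83

337.83 Hz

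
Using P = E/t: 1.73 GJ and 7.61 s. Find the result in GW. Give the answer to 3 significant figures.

(1.73 × 10⁹) / (7.61) = 0.22733 × 10⁹ W

0.227 GW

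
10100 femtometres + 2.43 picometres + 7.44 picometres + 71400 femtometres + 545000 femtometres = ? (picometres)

636.37 picometres

In picometres:
  10100 femtometres = 10100 × 10⁻³ picometres = 10.1
  2.43 picometres → 2.43
  7.44 picometres → 7.44
  71400 femtometres = 71400 × 10⁻³ picometres = 71.4
  545000 femtometres = 545000 × 10⁻³ picometres = 545
Sum: 10.1 + 2.43 + 7.44 + 71.4 + 545 = 636.37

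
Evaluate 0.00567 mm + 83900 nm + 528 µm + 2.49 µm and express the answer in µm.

620.06 µm

In µm:
  0.00567 mm = 0.00567 × 10^3 µm = 5.67
  83900 nm = 83900 × 10^-3 µm = 83.9
  528 µm → 528
  2.49 µm → 2.49
Sum: 5.67 + 83.9 + 528 + 2.49 = 620.06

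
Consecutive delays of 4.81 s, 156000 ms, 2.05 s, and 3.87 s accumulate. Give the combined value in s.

166.73 s

In s:
  4.81 s → 4.81
  156000 ms = 156000 × 10⁻³ s = 156
  2.05 s → 2.05
  3.87 s → 3.87
Sum: 4.81 + 156 + 2.05 + 3.87 = 166.73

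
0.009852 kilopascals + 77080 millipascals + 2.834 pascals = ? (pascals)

89.766 pascals

In pascals:
  0.009852 kilopascals = 0.009852 × 10^3 pascals = 9.852
  77080 millipascals = 77080 × 10^-3 pascals = 77.08
  2.834 pascals → 2.834
Sum: 9.852 + 77.08 + 2.834 = 89.766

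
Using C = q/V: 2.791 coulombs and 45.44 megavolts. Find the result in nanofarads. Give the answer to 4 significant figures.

(2.791) / (45.44 × 10^6) = 0.0614217 × 10^-6 F

61.42 nanofarads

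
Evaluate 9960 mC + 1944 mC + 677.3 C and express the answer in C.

In C:
  9960 mC = 9960 × 10^-3 C = 9.96
  1944 mC = 1944 × 10^-3 C = 1.944
  677.3 C → 677.3
Sum: 9.96 + 1.944 + 677.3 = 689.204

689.204 C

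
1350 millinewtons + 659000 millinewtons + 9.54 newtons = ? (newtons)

In newtons:
  1350 millinewtons = 1350 × 10^-3 newtons = 1.35
  659000 millinewtons = 659000 × 10^-3 newtons = 659
  9.54 newtons → 9.54
Sum: 1.35 + 659 + 9.54 = 669.89

669.89 newtons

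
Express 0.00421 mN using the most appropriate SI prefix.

4.21 µN

= 4.21e-6 N; 1e-6 is micro.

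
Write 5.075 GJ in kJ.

5075000 kJ

giga = 1e9, kilo = 1e3; factor is 1e6.
5.075 × 1e6 = 5075000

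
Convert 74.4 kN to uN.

kilo = 10³, micro = 10⁻⁶; factor is 10⁹.
74.4 × 10⁹ = 74400000000

74400000000 uN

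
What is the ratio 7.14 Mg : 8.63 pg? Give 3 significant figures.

827000000000000000

(7.14 × 10^6) / (8.63 × 10^-12) = 0.8273 × 10^18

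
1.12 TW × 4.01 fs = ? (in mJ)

1.12 × 10^12 × 4.01 × 10^-15 = 4.4912 × 10^-3 J

4.4912 mJ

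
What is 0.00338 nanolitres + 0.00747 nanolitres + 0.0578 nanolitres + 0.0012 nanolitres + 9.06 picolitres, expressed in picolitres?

78.91 picolitres

In picolitres:
  0.00338 nanolitres = 0.00338 × 10^3 picolitres = 3.38
  0.00747 nanolitres = 0.00747 × 10^3 picolitres = 7.47
  0.0578 nanolitres = 0.0578 × 10^3 picolitres = 57.8
  0.0012 nanolitres = 0.0012 × 10^3 picolitres = 1.2
  9.06 picolitres → 9.06
Sum: 3.38 + 7.47 + 57.8 + 1.2 + 9.06 = 78.91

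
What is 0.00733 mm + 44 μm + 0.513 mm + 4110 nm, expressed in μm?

568.44 μm

In μm:
  0.00733 mm = 0.00733 × 10^3 μm = 7.33
  44 μm → 44
  0.513 mm = 0.513 × 10^3 μm = 513
  4110 nm = 4110 × 10^-3 μm = 4.11
Sum: 7.33 + 44 + 513 + 4.11 = 568.44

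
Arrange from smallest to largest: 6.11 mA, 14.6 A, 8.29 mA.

6.11 mA < 8.29 mA < 14.6 A

6.11 mA = 0.00611 A
14.6 A = 14.6 A
8.29 mA = 0.00829 A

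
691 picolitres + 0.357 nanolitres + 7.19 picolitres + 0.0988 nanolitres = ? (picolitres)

In picolitres:
  691 picolitres → 691
  0.357 nanolitres = 0.357e3 picolitres = 357
  7.19 picolitres → 7.19
  0.0988 nanolitres = 0.0988e3 picolitres = 98.8
Sum: 691 + 357 + 7.19 + 98.8 = 1153.99

1153.99 picolitres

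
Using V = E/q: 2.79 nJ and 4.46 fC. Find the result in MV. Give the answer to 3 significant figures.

(2.79 × 10^-9) / (4.46 × 10^-15) = 0.62556 × 10^6 V

0.626 MV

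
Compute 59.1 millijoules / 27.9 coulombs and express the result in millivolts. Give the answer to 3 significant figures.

(59.1 × 10⁻³) / (27.9) = 2.1183 × 10⁻³ V

2.12 millivolts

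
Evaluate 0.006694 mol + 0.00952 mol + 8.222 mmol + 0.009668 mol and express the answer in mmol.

34.104 mmol

In mmol:
  0.006694 mol = 0.006694 × 10³ mmol = 6.694
  0.00952 mol = 0.00952 × 10³ mmol = 9.52
  8.222 mmol → 8.222
  0.009668 mol = 0.009668 × 10³ mmol = 9.668
Sum: 6.694 + 9.52 + 8.222 + 9.668 = 34.104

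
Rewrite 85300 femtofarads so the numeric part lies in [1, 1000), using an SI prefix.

= 85.3e-12 farads; 1e-12 is pico.

85.3 picofarads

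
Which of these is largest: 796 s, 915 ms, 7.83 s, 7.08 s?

796 s

796 s = 796 s
915 ms = 0.915 s
7.83 s = 7.83 s
7.08 s = 7.08 s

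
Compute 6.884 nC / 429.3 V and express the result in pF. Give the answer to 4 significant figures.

(6.884 × 10^-9) / (429.3) = 0.0160354 × 10^-9 F

16.04 pF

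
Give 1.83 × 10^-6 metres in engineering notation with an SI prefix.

= 1.83 × 10^-6 metres; 10^-6 is micro.

1.83 micrometres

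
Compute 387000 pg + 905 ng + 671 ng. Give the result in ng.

1963 ng

In ng:
  387000 pg = 387000 × 10⁻³ ng = 387
  905 ng → 905
  671 ng → 671
Sum: 387 + 905 + 671 = 1963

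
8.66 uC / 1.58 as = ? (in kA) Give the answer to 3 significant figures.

5480000000 kA

(8.66e-6) / (1.58e-18) = 5.481e12 A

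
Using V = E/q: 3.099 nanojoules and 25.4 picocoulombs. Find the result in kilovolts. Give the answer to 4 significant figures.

(3.099e-9) / (25.4e-12) = 0.122008e3 V

0.1220 kilovolts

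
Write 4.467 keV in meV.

kilo = 10^3, milli = 10^-3; factor is 10^6.
4.467 × 10^6 = 4467000

4467000 meV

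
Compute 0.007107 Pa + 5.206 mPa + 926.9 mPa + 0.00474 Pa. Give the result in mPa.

943.953 mPa

In mPa:
  0.007107 Pa = 0.007107e3 mPa = 7.107
  5.206 mPa → 5.206
  926.9 mPa → 926.9
  0.00474 Pa = 0.00474e3 mPa = 4.74
Sum: 7.107 + 5.206 + 926.9 + 4.74 = 943.953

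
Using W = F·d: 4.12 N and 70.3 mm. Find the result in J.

0.289636 J

4.12 × 70.3 × 10⁻³ = 289.636 × 10⁻³ J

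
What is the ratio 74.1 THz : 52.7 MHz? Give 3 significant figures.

(74.1e12) / (52.7e6) = 1.406e6

1410000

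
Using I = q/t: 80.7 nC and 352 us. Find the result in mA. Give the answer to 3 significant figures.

0.229 mA

(80.7 × 10⁻⁹) / (352 × 10⁻⁶) = 0.22926 × 10⁻³ A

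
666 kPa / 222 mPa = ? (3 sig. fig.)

(666 × 10³) / (222 × 10⁻³) = 3 × 10⁶

3000000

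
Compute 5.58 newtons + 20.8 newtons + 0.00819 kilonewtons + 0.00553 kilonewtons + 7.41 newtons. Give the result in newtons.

In newtons:
  5.58 newtons → 5.58
  20.8 newtons → 20.8
  0.00819 kilonewtons = 0.00819 × 10³ newtons = 8.19
  0.00553 kilonewtons = 0.00553 × 10³ newtons = 5.53
  7.41 newtons → 7.41
Sum: 5.58 + 20.8 + 8.19 + 5.53 + 7.41 = 47.51

47.51 newtons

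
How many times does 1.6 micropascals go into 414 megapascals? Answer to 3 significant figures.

259000000000000

(414 × 10⁶) / (1.6 × 10⁻⁶) = 258.8 × 10¹²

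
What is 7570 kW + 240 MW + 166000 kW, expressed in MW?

In MW:
  7570 kW = 7570 × 10⁻³ MW = 7.57
  240 MW → 240
  166000 kW = 166000 × 10⁻³ MW = 166
Sum: 7.57 + 240 + 166 = 413.57

413.57 MW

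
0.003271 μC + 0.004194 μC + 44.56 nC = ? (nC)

52.025 nC

In nC:
  0.003271 μC = 0.003271 × 10³ nC = 3.271
  0.004194 μC = 0.004194 × 10³ nC = 4.194
  44.56 nC → 44.56
Sum: 3.271 + 4.194 + 44.56 = 52.025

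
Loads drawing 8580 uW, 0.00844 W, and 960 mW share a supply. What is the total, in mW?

977.02 mW

In mW:
  8580 uW = 8580 × 10⁻³ mW = 8.58
  0.00844 W = 0.00844 × 10³ mW = 8.44
  960 mW → 960
Sum: 8.58 + 8.44 + 960 = 977.02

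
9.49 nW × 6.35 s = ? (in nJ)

60.2615 nJ

9.49e-9 × 6.35 = 60.2615e-9 J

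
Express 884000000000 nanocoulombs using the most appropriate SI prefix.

884 coulombs

= 884 coulombs; mantissa already in [1, 1000).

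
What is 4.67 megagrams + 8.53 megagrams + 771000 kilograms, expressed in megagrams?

In megagrams:
  4.67 megagrams → 4.67
  8.53 megagrams → 8.53
  771000 kilograms = 771000 × 10⁻³ megagrams = 771
Sum: 4.67 + 8.53 + 771 = 784.2

784.2 megagrams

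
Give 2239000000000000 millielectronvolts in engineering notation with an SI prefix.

= 2.239e12 electronvolts; 1e12 is tera.

2.239 teraelectronvolts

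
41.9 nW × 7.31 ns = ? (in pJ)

41.9e-9 × 7.31e-9 = 306.289e-18 J

0.000306289 pJ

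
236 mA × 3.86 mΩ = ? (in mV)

236 × 10⁻³ × 3.86 × 10⁻³ = 910.96 × 10⁻⁶ V

0.91096 mV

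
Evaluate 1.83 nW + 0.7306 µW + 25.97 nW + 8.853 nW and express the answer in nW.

767.253 nW

In nW:
  1.83 nW → 1.83
  0.7306 µW = 0.7306e3 nW = 730.6
  25.97 nW → 25.97
  8.853 nW → 8.853
Sum: 1.83 + 730.6 + 25.97 + 8.853 = 767.253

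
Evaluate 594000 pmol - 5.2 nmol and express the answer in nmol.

In nmol:
  594000 pmol = 594000 × 10^-3 nmol = 594
  5.2 nmol → 5.2
Difference: 594 - 5.2 = 588.8

588.8 nmol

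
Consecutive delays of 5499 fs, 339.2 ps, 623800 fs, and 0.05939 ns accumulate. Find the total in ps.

In ps:
  5499 fs = 5499e-3 ps = 5.499
  339.2 ps → 339.2
  623800 fs = 623800e-3 ps = 623.8
  0.05939 ns = 0.05939e3 ps = 59.39
Sum: 5.499 + 339.2 + 623.8 + 59.39 = 1027.889

1027.889 ps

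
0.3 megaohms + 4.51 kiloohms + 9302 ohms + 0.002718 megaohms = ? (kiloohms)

316.53 kiloohms

In kiloohms:
  0.3 megaohms = 0.3 × 10^3 kiloohms = 300
  4.51 kiloohms → 4.51
  9302 ohms = 9302 × 10^-3 kiloohms = 9.302
  0.002718 megaohms = 0.002718 × 10^3 kiloohms = 2.718
Sum: 300 + 4.51 + 9.302 + 2.718 = 316.53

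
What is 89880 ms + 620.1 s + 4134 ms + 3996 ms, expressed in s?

In s:
  89880 ms = 89880 × 10^-3 s = 89.88
  620.1 s → 620.1
  4134 ms = 4134 × 10^-3 s = 4.134
  3996 ms = 3996 × 10^-3 s = 3.996
Sum: 89.88 + 620.1 + 4.134 + 3.996 = 718.11

718.11 s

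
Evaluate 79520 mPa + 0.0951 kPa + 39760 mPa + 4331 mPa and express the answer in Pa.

218.711 Pa

In Pa:
  79520 mPa = 79520 × 10⁻³ Pa = 79.52
  0.0951 kPa = 0.0951 × 10³ Pa = 95.1
  39760 mPa = 39760 × 10⁻³ Pa = 39.76
  4331 mPa = 4331 × 10⁻³ Pa = 4.331
Sum: 79.52 + 95.1 + 39.76 + 4.331 = 218.711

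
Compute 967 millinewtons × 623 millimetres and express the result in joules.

967e-3 × 623e-3 = 602441e-6 J

0.602441 joules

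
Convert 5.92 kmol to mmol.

5920000 mmol

kilo = 1e3, milli = 1e-3; factor is 1e6.
5.92 × 1e6 = 5920000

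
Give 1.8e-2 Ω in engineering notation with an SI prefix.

18 mΩ

= 18e-3 Ω; 1e-3 is milli.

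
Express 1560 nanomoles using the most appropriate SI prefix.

1.56 micromoles

= 1.56 × 10⁻⁶ moles; 10⁻⁶ is micro.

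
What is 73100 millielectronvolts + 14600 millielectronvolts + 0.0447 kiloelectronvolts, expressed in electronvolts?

132.4 electronvolts

In electronvolts:
  73100 millielectronvolts = 73100 × 10⁻³ electronvolts = 73.1
  14600 millielectronvolts = 14600 × 10⁻³ electronvolts = 14.6
  0.0447 kiloelectronvolts = 0.0447 × 10³ electronvolts = 44.7
Sum: 73.1 + 14.6 + 44.7 = 132.4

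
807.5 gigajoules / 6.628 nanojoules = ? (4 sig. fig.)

(807.5 × 10^9) / (6.628 × 10^-9) = 121.83 × 10^18

121800000000000000000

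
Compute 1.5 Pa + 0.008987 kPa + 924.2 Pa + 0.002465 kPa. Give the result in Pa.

In Pa:
  1.5 Pa → 1.5
  0.008987 kPa = 0.008987 × 10^3 Pa = 8.987
  924.2 Pa → 924.2
  0.002465 kPa = 0.002465 × 10^3 Pa = 2.465
Sum: 1.5 + 8.987 + 924.2 + 2.465 = 937.152

937.152 Pa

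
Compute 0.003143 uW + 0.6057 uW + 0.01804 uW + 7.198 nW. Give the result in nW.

634.081 nW

In nW:
  0.003143 uW = 0.003143e3 nW = 3.143
  0.6057 uW = 0.6057e3 nW = 605.7
  0.01804 uW = 0.01804e3 nW = 18.04
  7.198 nW → 7.198
Sum: 3.143 + 605.7 + 18.04 + 7.198 = 634.081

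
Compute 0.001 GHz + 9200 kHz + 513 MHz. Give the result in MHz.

523.2 MHz

In MHz:
  0.001 GHz = 0.001e3 MHz = 1
  9200 kHz = 9200e-3 MHz = 9.2
  513 MHz → 513
Sum: 1 + 9.2 + 513 = 523.2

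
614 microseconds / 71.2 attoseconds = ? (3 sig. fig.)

8620000000000

(614e-6) / (71.2e-18) = 8.624e12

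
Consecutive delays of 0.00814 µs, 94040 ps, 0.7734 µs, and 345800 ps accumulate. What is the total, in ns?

In ns:
  0.00814 µs = 0.00814 × 10³ ns = 8.14
  94040 ps = 94040 × 10⁻³ ns = 94.04
  0.7734 µs = 0.7734 × 10³ ns = 773.4
  345800 ps = 345800 × 10⁻³ ns = 345.8
Sum: 8.14 + 94.04 + 773.4 + 345.8 = 1221.38

1221.38 ns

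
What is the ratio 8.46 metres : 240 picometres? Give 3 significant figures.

(8.46) / (240 × 10^-12) = 0.03525 × 10^12

35200000000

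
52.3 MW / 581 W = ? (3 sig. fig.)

(52.3 × 10^6) / (581) = 0.09002 × 10^6

90000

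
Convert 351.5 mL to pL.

milli = 1e-3, pico = 1e-12; factor is 1e9.
351.5 × 1e9 = 351500000000

351500000000 pL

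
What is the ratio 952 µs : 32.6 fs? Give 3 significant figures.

29200000000

(952e-6) / (32.6e-15) = 29.2e9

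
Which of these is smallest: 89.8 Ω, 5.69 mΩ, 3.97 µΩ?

3.97 µΩ

89.8 Ω = 89.8 Ω
5.69 mΩ = 0.00569 Ω
3.97 µΩ = 0.00000397 Ω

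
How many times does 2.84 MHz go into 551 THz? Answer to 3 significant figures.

194000000

(551 × 10^12) / (2.84 × 10^6) = 194 × 10^6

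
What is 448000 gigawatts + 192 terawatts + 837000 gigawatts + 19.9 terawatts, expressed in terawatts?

In terawatts:
  448000 gigawatts = 448000 × 10^-3 terawatts = 448
  192 terawatts → 192
  837000 gigawatts = 837000 × 10^-3 terawatts = 837
  19.9 terawatts → 19.9
Sum: 448 + 192 + 837 + 19.9 = 1496.9

1496.9 terawatts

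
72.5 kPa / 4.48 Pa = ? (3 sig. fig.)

(72.5 × 10^3) / (4.48) = 16.18 × 10^3

16200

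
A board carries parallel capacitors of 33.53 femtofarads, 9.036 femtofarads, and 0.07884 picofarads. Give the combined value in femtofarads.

121.406 femtofarads

In femtofarads:
  33.53 femtofarads → 33.53
  9.036 femtofarads → 9.036
  0.07884 picofarads = 0.07884 × 10^3 femtofarads = 78.84
Sum: 33.53 + 9.036 + 78.84 = 121.406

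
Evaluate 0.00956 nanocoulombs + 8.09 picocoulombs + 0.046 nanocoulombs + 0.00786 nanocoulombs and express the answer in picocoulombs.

In picocoulombs:
  0.00956 nanocoulombs = 0.00956 × 10^3 picocoulombs = 9.56
  8.09 picocoulombs → 8.09
  0.046 nanocoulombs = 0.046 × 10^3 picocoulombs = 46
  0.00786 nanocoulombs = 0.00786 × 10^3 picocoulombs = 7.86
Sum: 9.56 + 8.09 + 46 + 7.86 = 71.51

71.51 picocoulombs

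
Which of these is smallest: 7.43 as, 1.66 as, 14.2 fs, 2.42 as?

7.43 as = 0.00000000000000000743 s
1.66 as = 0.00000000000000000166 s
14.2 fs = 0.0000000000000142 s
2.42 as = 0.00000000000000000242 s

1.66 as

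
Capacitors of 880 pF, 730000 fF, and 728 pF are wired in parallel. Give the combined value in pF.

In pF:
  880 pF → 880
  730000 fF = 730000 × 10⁻³ pF = 730
  728 pF → 728
Sum: 880 + 730 + 728 = 2338

2338 pF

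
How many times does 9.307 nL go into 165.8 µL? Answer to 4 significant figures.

17810

(165.8 × 10^-6) / (9.307 × 10^-9) = 17.815 × 10^3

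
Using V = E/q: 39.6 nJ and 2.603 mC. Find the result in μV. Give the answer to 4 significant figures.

(39.6 × 10⁻⁹) / (2.603 × 10⁻³) = 15.2132 × 10⁻⁶ V

15.21 μV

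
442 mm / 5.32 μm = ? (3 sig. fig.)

(442 × 10⁻³) / (5.32 × 10⁻⁶) = 83.08 × 10³

83100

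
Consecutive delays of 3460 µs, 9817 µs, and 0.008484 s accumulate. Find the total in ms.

21.761 ms

In ms:
  3460 µs = 3460 × 10^-3 ms = 3.46
  9817 µs = 9817 × 10^-3 ms = 9.817
  0.008484 s = 0.008484 × 10^3 ms = 8.484
Sum: 3.46 + 9.817 + 8.484 = 21.761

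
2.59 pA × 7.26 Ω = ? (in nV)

2.59 × 10^-12 × 7.26 = 18.8034 × 10^-12 V

0.0188034 nV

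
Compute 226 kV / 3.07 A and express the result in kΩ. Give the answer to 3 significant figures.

(226 × 10^3) / (3.07) = 73.616 × 10^3 Ω

73.6 kΩ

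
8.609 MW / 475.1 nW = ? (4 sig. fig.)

18120000000000

(8.609e6) / (475.1e-9) = 0.01812e15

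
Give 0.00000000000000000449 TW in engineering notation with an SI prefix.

= 4.49 × 10^-6 W; 10^-6 is micro.

4.49 uW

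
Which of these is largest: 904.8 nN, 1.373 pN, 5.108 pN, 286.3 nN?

904.8 nN = 0.0000009048 N
1.373 pN = 0.000000000001373 N
5.108 pN = 0.000000000005108 N
286.3 nN = 0.0000002863 N

904.8 nN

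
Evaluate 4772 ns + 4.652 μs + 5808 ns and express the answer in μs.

In μs:
  4772 ns = 4772 × 10^-3 μs = 4.772
  4.652 μs → 4.652
  5808 ns = 5808 × 10^-3 μs = 5.808
Sum: 4.772 + 4.652 + 5.808 = 15.232

15.232 μs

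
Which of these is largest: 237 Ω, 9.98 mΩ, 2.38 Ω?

237 Ω = 237 Ω
9.98 mΩ = 0.00998 Ω
2.38 Ω = 2.38 Ω

237 Ω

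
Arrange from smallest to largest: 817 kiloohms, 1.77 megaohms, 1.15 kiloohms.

1.15 kiloohms < 817 kiloohms < 1.77 megaohms

817 kiloohms = 817000 ohms
1.77 megaohms = 1770000 ohms
1.15 kiloohms = 1150 ohms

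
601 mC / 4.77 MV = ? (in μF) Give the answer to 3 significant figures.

0.126 μF

(601 × 10^-3) / (4.77 × 10^6) = 126 × 10^-9 F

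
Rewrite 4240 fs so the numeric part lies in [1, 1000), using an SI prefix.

= 4.24 × 10^-12 s; 10^-12 is pico.

4.24 ps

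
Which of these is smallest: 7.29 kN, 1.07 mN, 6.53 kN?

7.29 kN = 7290 N
1.07 mN = 0.00107 N
6.53 kN = 6530 N

1.07 mN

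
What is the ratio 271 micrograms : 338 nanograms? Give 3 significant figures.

802

(271 × 10^-6) / (338 × 10^-9) = 0.8018 × 10^3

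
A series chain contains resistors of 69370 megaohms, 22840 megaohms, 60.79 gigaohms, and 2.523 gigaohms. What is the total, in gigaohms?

155.523 gigaohms

In gigaohms:
  69370 megaohms = 69370 × 10⁻³ gigaohms = 69.37
  22840 megaohms = 22840 × 10⁻³ gigaohms = 22.84
  60.79 gigaohms → 60.79
  2.523 gigaohms → 2.523
Sum: 69.37 + 22.84 + 60.79 + 2.523 = 155.523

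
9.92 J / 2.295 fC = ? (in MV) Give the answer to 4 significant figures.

4322000000 MV

(9.92) / (2.295 × 10⁻¹⁵) = 4.32244 × 10¹⁵ V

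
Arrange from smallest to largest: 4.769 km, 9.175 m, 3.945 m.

4.769 km = 4769 m
9.175 m = 9.175 m
3.945 m = 3.945 m

3.945 m < 9.175 m < 4.769 km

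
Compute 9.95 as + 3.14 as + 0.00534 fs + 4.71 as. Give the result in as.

In as:
  9.95 as → 9.95
  3.14 as → 3.14
  0.00534 fs = 0.00534 × 10^3 as = 5.34
  4.71 as → 4.71
Sum: 9.95 + 3.14 + 5.34 + 4.71 = 23.14

23.14 as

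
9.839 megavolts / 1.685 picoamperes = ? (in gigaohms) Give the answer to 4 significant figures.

5839000000 gigaohms

(9.839e6) / (1.685e-12) = 5.83917e18 Ω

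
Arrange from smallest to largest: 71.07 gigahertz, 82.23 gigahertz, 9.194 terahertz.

71.07 gigahertz = 71070000000 hertz
82.23 gigahertz = 82230000000 hertz
9.194 terahertz = 9194000000000 hertz

71.07 gigahertz < 82.23 gigahertz < 9.194 terahertz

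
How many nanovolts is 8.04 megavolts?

mega = 1e6, nano = 1e-9; factor is 1e15.
8.04 × 1e15 = 8040000000000000

8040000000000000 nanovolts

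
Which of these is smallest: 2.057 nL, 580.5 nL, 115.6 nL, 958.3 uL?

2.057 nL

2.057 nL = 0.000000002057 L
580.5 nL = 0.0000005805 L
115.6 nL = 0.0000001156 L
958.3 uL = 0.0009583 L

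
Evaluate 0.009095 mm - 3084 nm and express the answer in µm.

6.011 µm

In µm:
  0.009095 mm = 0.009095 × 10^3 µm = 9.095
  3084 nm = 3084 × 10^-3 µm = 3.084
Difference: 9.095 - 3.084 = 6.011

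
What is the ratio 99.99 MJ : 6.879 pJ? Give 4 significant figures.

14540000000000000000

(99.99 × 10^6) / (6.879 × 10^-12) = 14.536 × 10^18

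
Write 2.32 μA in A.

0.00000232 A

micro = 10⁻⁶, (no prefix) = 10⁰; factor is 10⁻⁶.
2.32 × 10⁻⁶ = 0.00000232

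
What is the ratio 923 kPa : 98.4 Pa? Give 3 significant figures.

(923 × 10³) / (98.4) = 9.38 × 10³

9380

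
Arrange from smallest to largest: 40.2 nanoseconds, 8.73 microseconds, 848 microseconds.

40.2 nanoseconds < 8.73 microseconds < 848 microseconds

40.2 nanoseconds = 0.0000000402 seconds
8.73 microseconds = 0.00000873 seconds
848 microseconds = 0.000848 seconds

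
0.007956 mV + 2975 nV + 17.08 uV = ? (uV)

28.011 uV

In uV:
  0.007956 mV = 0.007956e3 uV = 7.956
  2975 nV = 2975e-3 uV = 2.975
  17.08 uV → 17.08
Sum: 7.956 + 2.975 + 17.08 = 28.011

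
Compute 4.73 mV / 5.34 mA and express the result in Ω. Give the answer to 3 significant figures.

0.886 Ω

(4.73 × 10⁻³) / (5.34 × 10⁻³) = 0.88577 Ω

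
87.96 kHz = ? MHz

0.08796 MHz

kilo = 10³, mega = 10⁶; factor is 10⁻³.
87.96 × 10⁻³ = 0.08796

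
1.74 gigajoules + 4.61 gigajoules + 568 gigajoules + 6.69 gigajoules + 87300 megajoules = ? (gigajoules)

In gigajoules:
  1.74 gigajoules → 1.74
  4.61 gigajoules → 4.61
  568 gigajoules → 568
  6.69 gigajoules → 6.69
  87300 megajoules = 87300 × 10^-3 gigajoules = 87.3
Sum: 1.74 + 4.61 + 568 + 6.69 + 87.3 = 668.34

668.34 gigajoules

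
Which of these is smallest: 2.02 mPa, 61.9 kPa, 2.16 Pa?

2.02 mPa = 0.00202 Pa
61.9 kPa = 61900 Pa
2.16 Pa = 2.16 Pa

2.02 mPa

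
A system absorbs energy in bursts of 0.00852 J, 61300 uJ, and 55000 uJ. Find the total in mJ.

In mJ:
  0.00852 J = 0.00852 × 10^3 mJ = 8.52
  61300 uJ = 61300 × 10^-3 mJ = 61.3
  55000 uJ = 55000 × 10^-3 mJ = 55
Sum: 8.52 + 61.3 + 55 = 124.82

124.82 mJ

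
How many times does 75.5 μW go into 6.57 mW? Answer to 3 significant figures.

(6.57e-3) / (75.5e-6) = 0.08702e3

87.0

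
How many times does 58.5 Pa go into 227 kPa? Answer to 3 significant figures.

3880

(227 × 10³) / (58.5) = 3.88 × 10³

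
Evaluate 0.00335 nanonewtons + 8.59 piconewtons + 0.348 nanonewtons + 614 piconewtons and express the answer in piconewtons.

973.94 piconewtons

In piconewtons:
  0.00335 nanonewtons = 0.00335 × 10³ piconewtons = 3.35
  8.59 piconewtons → 8.59
  0.348 nanonewtons = 0.348 × 10³ piconewtons = 348
  614 piconewtons → 614
Sum: 3.35 + 8.59 + 348 + 614 = 973.94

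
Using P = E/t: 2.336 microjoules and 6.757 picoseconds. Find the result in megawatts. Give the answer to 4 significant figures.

0.3457 megawatts

(2.336 × 10⁻⁶) / (6.757 × 10⁻¹²) = 0.345716 × 10⁶ W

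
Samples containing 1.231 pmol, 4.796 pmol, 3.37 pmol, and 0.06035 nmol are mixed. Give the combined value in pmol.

In pmol:
  1.231 pmol → 1.231
  4.796 pmol → 4.796
  3.37 pmol → 3.37
  0.06035 nmol = 0.06035e3 pmol = 60.35
Sum: 1.231 + 4.796 + 3.37 + 60.35 = 69.747

69.747 pmol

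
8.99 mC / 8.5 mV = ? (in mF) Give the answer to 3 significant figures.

(8.99 × 10^-3) / (8.5 × 10^-3) = 1.0576 F

1060 mF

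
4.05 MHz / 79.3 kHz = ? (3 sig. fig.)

(4.05e6) / (79.3e3) = 0.05107e3

51.1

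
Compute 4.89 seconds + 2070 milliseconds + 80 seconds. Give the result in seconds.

In seconds:
  4.89 seconds → 4.89
  2070 milliseconds = 2070 × 10⁻³ seconds = 2.07
  80 seconds → 80
Sum: 4.89 + 2.07 + 80 = 86.96

86.96 seconds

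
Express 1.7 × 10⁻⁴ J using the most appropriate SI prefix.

= 170 × 10⁻⁶ J; 10⁻⁶ is micro.

170 μJ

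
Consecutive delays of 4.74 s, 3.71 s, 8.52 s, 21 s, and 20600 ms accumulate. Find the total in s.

58.57 s

In s:
  4.74 s → 4.74
  3.71 s → 3.71
  8.52 s → 8.52
  21 s → 21
  20600 ms = 20600 × 10^-3 s = 20.6
Sum: 4.74 + 3.71 + 8.52 + 21 + 20.6 = 58.57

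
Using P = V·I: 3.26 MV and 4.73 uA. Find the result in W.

15.4198 W

3.26 × 10⁶ × 4.73 × 10⁻⁶ = 15.4198 W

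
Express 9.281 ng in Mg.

nano = 10⁻⁹, mega = 10⁶; factor is 10⁻¹⁵.
9.281 × 10⁻¹⁵ = 0.000000000000009281

0.000000000000009281 Mg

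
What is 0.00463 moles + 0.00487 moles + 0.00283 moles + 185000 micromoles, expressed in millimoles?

197.33 millimoles

In millimoles:
  0.00463 moles = 0.00463 × 10³ millimoles = 4.63
  0.00487 moles = 0.00487 × 10³ millimoles = 4.87
  0.00283 moles = 0.00283 × 10³ millimoles = 2.83
  185000 micromoles = 185000 × 10⁻³ millimoles = 185
Sum: 4.63 + 4.87 + 2.83 + 185 = 197.33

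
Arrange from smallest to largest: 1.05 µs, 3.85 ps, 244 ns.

3.85 ps < 244 ns < 1.05 µs

1.05 µs = 0.00000105 s
3.85 ps = 0.00000000000385 s
244 ns = 0.000000244 s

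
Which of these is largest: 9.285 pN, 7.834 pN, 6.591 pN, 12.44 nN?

12.44 nN

9.285 pN = 0.000000000009285 N
7.834 pN = 0.000000000007834 N
6.591 pN = 0.000000000006591 N
12.44 nN = 0.00000001244 N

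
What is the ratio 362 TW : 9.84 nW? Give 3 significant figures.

36800000000000000000000

(362e12) / (9.84e-9) = 36.79e21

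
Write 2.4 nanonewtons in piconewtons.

nano = 1e-9, pico = 1e-12; factor is 1e3.
2.4 × 1e3 = 2400

2400 piconewtons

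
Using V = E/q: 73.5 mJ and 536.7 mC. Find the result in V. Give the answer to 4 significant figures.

0.1369 V

(73.5e-3) / (536.7e-3) = 0.136948 V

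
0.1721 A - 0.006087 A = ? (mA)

166.013 mA

In mA:
  0.1721 A = 0.1721e3 mA = 172.1
  0.006087 A = 0.006087e3 mA = 6.087
Difference: 172.1 - 6.087 = 166.013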